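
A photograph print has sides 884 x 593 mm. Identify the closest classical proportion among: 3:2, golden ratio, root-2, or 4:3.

Ratio = 884 / 593 ≈ 1.491.
Distances: 3:2 1.500 (Δ 0.009); golden ratio 1.618 (Δ 0.127); root-2 1.414 (Δ 0.077); 4:3 1.333 (Δ 0.158).

3:2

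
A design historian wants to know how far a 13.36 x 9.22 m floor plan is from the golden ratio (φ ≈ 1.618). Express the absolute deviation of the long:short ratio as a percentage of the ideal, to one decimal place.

Ratio = 13.36 / 9.22 ≈ 1.4490.
Ideal golden ratio ≈ 1.6180. |1.4490 − 1.6180| / 1.6180 ≈ 10.44% → 10.4%.

10.4%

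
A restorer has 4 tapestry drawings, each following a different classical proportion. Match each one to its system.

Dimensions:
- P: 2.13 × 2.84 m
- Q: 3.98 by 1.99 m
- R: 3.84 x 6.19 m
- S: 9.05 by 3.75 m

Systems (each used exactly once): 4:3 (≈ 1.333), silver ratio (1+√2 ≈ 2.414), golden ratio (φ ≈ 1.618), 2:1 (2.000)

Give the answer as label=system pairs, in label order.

Ratios: P ≈ 1.333; Q ≈ 2.000; R ≈ 1.612; S ≈ 2.413.
Targets: 4:3 ≈ 1.333; silver ratio ≈ 2.414; golden ratio ≈ 1.618; 2:1 ≈ 2.000.

P=4:3, Q=2:1, R=golden ratio, S=silver ratio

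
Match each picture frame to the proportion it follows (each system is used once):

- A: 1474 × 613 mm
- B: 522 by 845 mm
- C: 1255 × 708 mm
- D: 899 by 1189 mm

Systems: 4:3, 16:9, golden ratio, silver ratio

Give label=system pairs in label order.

A=silver ratio, B=golden ratio, C=16:9, D=4:3

Ratios: A ≈ 2.405; B ≈ 1.619; C ≈ 1.773; D ≈ 1.323.
Targets: 4:3 ≈ 1.333; 16:9 ≈ 1.778; golden ratio ≈ 1.618; silver ratio ≈ 2.414.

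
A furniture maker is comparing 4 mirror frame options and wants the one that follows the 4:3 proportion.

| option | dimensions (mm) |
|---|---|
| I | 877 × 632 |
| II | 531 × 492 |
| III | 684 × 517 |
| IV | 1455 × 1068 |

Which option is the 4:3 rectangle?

Target 4:3 ≈ 1.333.
I: 1.388 (Δ0.055)  II: 1.079 (Δ0.254)  III: 1.323 (Δ0.010)  IV: 1.362 (Δ0.029)

III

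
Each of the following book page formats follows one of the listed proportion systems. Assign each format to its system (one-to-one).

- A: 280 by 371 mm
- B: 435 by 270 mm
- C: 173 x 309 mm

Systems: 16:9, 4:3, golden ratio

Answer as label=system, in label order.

A=4:3, B=golden ratio, C=16:9

A = 371/280 ≈ 1.325 → 4:3 (1.333)
B = 435/270 ≈ 1.611 → golden ratio (1.618)
C = 309/173 ≈ 1.786 → 16:9 (1.778)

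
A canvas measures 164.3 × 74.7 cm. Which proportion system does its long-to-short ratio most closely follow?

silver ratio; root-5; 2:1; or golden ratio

root-5

164.3/74.7 ≈ 2.199. Nearest candidates are root-5 (2.236, off by 0.037) and 2:1 (2.000, off by 0.199).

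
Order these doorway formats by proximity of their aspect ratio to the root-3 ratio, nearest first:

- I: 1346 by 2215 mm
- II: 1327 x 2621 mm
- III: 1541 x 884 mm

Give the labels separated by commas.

III, I, II

Ratios: I = 2215 / 1346 ≈ 1.646; II = 2621 / 1327 ≈ 1.975; III = 1541 / 884 ≈ 1.743.
|Δ from 1.732|: I 0.086; II 0.243; III 0.011.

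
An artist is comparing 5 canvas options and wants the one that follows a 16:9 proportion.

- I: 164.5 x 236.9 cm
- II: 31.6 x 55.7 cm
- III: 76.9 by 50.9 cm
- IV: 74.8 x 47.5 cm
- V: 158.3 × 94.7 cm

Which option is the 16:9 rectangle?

Target 16:9 ≈ 1.778.
I: 1.440 (Δ0.338)  II: 1.763 (Δ0.015)  III: 1.511 (Δ0.267)  IV: 1.575 (Δ0.203)  V: 1.672 (Δ0.106)

II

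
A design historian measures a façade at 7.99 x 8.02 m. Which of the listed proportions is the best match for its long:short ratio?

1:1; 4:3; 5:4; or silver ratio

1:1

8.02/7.99 ≈ 1.004. Nearest candidates are 1:1 (1.000, off by 0.004) and 5:4 (1.250, off by 0.246).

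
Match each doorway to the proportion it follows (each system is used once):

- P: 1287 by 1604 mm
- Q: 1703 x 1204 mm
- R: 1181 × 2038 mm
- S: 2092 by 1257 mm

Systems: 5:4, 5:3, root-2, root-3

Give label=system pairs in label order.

P=5:4, Q=root-2, R=root-3, S=5:3

P = 1604/1287 ≈ 1.246 → 5:4 (1.250)
Q = 1703/1204 ≈ 1.414 → root-2 (1.414)
R = 2038/1181 ≈ 1.726 → root-3 (1.732)
S = 2092/1257 ≈ 1.664 → 5:3 (1.667)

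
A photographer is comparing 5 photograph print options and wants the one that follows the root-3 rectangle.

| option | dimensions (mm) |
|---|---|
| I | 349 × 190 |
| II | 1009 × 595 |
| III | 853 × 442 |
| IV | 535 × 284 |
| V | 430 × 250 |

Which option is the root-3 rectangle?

Target root-3 ≈ 1.732.
I: 1.837 (Δ0.105)  II: 1.696 (Δ0.036)  III: 1.930 (Δ0.198)  IV: 1.884 (Δ0.152)  V: 1.720 (Δ0.012)

V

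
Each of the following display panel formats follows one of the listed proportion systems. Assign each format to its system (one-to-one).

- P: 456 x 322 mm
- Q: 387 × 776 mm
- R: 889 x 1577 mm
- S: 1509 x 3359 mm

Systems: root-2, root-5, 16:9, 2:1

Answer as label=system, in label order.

Ratios: P ≈ 1.416; Q ≈ 2.005; R ≈ 1.774; S ≈ 2.226.
Targets: root-2 ≈ 1.414; root-5 ≈ 2.236; 16:9 ≈ 1.778; 2:1 ≈ 2.000.

P=root-2, Q=2:1, R=16:9, S=root-5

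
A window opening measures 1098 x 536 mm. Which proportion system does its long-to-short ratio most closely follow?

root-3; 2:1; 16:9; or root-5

1098/536 ≈ 2.049. Nearest candidates are 2:1 (2.000, off by 0.049) and root-5 (2.236, off by 0.187).

2:1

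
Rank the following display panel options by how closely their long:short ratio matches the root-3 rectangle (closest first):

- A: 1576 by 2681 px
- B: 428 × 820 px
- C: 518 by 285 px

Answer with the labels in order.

A, C, B

A: 2681/1576 ≈ 1.701 → |1.701 − 1.732| = 0.031
B: 820/428 ≈ 1.916 → |1.916 − 1.732| = 0.184
C: 518/285 ≈ 1.818 → |1.818 − 1.732| = 0.086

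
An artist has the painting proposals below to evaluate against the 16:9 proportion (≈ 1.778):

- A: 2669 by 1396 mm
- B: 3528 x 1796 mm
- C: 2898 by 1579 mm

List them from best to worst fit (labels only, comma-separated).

Ratios: A = 2669 / 1396 ≈ 1.912; B = 3528 / 1796 ≈ 1.964; C = 2898 / 1579 ≈ 1.835.
|Δ from 1.778|: A 0.134; B 0.186; C 0.057.

C, A, B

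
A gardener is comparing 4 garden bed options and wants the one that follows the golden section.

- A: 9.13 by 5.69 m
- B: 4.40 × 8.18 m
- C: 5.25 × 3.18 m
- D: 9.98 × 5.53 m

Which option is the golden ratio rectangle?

Target golden ratio ≈ 1.618.
A: 1.605 (Δ0.013)  B: 1.859 (Δ0.241)  C: 1.651 (Δ0.033)  D: 1.805 (Δ0.187)

A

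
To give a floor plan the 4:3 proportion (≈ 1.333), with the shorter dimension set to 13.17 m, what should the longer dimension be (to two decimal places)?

17.56 m

4:3 ≈ 1.33333.
Longer side = 13.17 × 1.33333 ≈ 17.5600 → 17.56 m.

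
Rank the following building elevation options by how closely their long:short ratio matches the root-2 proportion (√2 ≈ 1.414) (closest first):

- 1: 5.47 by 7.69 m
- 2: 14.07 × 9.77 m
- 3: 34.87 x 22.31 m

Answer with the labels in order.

1, 2, 3

1: 7.69/5.47 ≈ 1.406 → |1.406 − 1.414| = 0.008
2: 14.07/9.77 ≈ 1.440 → |1.440 − 1.414| = 0.026
3: 34.87/22.31 ≈ 1.563 → |1.563 − 1.414| = 0.149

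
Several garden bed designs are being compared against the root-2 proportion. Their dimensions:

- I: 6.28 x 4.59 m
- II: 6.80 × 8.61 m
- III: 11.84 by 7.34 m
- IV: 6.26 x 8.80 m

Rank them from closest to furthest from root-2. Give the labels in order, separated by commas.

IV, I, II, III

Ratios: I = 6.28 / 4.59 ≈ 1.368; II = 8.61 / 6.80 ≈ 1.266; III = 11.84 / 7.34 ≈ 1.613; IV = 8.80 / 6.26 ≈ 1.406.
|Δ from 1.414|: I 0.046; II 0.148; III 0.199; IV 0.008.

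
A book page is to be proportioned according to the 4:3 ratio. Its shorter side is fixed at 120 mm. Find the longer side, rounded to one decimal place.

4:3 ≈ 1.33333.
Longer side = 120 × 1.33333 ≈ 160.000 → 160.0 mm.

160.0 mm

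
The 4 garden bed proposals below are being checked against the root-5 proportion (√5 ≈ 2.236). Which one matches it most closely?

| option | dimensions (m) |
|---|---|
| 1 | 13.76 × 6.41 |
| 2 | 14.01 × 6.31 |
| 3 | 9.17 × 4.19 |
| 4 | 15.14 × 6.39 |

2

Target root-5 ≈ 2.236.
1: 2.147 (Δ0.089)  2: 2.220 (Δ0.016)  3: 2.189 (Δ0.047)  4: 2.369 (Δ0.133)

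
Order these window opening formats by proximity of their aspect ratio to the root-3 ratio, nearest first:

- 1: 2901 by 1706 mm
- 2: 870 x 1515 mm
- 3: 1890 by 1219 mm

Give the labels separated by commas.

2, 1, 3

1: 2901/1706 ≈ 1.700 → |1.700 − 1.732| = 0.032
2: 1515/870 ≈ 1.741 → |1.741 − 1.732| = 0.009
3: 1890/1219 ≈ 1.550 → |1.550 − 1.732| = 0.182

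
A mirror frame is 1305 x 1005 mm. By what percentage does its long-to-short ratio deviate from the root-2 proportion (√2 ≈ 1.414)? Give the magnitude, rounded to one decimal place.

8.2%

Ratio = 1305 / 1005 ≈ 1.2985.
Ideal root-2 ≈ 1.4142. |1.2985 − 1.4142| / 1.4142 ≈ 8.18% → 8.2%.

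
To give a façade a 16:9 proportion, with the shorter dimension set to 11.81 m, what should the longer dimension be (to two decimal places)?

16:9 ≈ 1.77778.
Longer side = 11.81 × 1.77778 ≈ 20.9956 → 21.00 m.

21.00 m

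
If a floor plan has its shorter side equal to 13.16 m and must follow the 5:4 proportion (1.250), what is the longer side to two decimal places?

16.45 m

5:4 = 1.25000.
Longer side = 13.16 × 1.25000 ≈ 16.4500 → 16.45 m.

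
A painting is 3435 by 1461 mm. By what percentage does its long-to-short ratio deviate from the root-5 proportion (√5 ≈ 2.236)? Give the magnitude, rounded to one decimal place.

5.1%

Ratio = 3435 / 1461 ≈ 2.3511.
Ideal root-5 ≈ 2.2361. |2.3511 − 2.2361| / 2.2361 ≈ 5.14% → 5.1%.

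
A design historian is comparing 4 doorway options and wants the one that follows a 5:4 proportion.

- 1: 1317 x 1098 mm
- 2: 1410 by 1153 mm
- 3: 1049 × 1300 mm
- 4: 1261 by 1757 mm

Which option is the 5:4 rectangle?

3

Target 5:4 ≈ 1.250.
1: 1.199 (Δ0.051)  2: 1.223 (Δ0.027)  3: 1.239 (Δ0.011)  4: 1.393 (Δ0.143)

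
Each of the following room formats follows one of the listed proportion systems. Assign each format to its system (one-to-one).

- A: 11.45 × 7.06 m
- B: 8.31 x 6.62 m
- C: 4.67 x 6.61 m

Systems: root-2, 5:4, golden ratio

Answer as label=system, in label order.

Ratios: A ≈ 1.622; B ≈ 1.255; C ≈ 1.415.
Targets: root-2 ≈ 1.414; 5:4 ≈ 1.250; golden ratio ≈ 1.618.

A=golden ratio, B=5:4, C=root-2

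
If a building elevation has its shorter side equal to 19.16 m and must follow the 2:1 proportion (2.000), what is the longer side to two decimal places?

2:1 = 2.00000.
Longer side = 19.16 × 2.00000 ≈ 38.3200 → 38.32 m.

38.32 m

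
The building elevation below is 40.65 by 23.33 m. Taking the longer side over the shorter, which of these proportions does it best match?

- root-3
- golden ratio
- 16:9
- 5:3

root-3

40.65/23.33 ≈ 1.742. Nearest candidates are root-3 (1.732, off by 0.010) and 16:9 (1.778, off by 0.036).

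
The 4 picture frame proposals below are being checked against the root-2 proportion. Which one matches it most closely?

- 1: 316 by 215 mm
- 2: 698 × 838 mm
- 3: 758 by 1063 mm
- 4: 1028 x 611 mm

Ratios (long/short): 1 ≈ 1.470; 2 ≈ 1.201; 3 ≈ 1.402; 4 ≈ 1.682.
root-2 ≈ 1.414; option 3 is nearest (Δ 0.012).

3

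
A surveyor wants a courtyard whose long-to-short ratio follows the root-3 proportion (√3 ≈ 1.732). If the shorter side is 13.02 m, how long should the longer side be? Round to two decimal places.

root-3 ≈ 1.73205.
Longer side = 13.02 × 1.73205 ≈ 22.5513 → 22.55 m.

22.55 m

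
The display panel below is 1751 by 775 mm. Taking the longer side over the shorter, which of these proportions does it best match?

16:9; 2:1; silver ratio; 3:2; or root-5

root-5

Ratio = 1751 / 775 ≈ 2.259.
Distances: 16:9 1.778 (Δ 0.481); 2:1 2.000 (Δ 0.259); silver ratio 2.414 (Δ 0.155); 3:2 1.500 (Δ 0.759); root-5 2.236 (Δ 0.023).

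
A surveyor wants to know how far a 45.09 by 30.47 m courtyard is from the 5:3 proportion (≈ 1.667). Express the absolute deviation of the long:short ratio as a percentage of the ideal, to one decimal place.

Ratio = 45.09 / 30.47 ≈ 1.4798.
Ideal 5:3 ≈ 1.6667. |1.4798 − 1.6667| / 1.6667 ≈ 11.21% → 11.2%.

11.2%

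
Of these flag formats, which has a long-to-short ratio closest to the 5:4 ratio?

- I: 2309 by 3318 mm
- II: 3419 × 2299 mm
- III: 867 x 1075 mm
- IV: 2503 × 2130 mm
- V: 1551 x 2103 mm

Ratios (long/short): I ≈ 1.437; II ≈ 1.487; III ≈ 1.240; IV ≈ 1.175; V ≈ 1.356.
5:4 ≈ 1.250; option III is nearest (Δ 0.010).

III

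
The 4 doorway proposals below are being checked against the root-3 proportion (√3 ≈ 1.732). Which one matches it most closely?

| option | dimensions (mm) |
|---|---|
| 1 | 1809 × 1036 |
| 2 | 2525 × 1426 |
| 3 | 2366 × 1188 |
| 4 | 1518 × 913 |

1

Target root-3 ≈ 1.732.
1: 1.746 (Δ0.014)  2: 1.771 (Δ0.039)  3: 1.992 (Δ0.260)  4: 1.663 (Δ0.069)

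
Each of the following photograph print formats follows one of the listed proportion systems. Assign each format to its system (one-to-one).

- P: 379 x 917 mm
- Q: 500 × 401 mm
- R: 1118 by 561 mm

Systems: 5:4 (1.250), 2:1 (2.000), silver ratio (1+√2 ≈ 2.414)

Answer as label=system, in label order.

P=silver ratio, Q=5:4, R=2:1

Ratios: P ≈ 2.420; Q ≈ 1.247; R ≈ 1.993.
Targets: 5:4 ≈ 1.250; 2:1 ≈ 2.000; silver ratio ≈ 2.414.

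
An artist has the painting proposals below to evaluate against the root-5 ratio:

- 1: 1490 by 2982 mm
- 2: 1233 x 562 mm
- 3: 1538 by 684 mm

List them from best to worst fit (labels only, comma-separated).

1: 2982/1490 ≈ 2.001 → |2.001 − 2.236| = 0.235
2: 1233/562 ≈ 2.194 → |2.194 − 2.236| = 0.042
3: 1538/684 ≈ 2.249 → |2.249 − 2.236| = 0.013

3, 2, 1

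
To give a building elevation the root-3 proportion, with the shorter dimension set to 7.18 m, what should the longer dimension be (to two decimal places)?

12.44 m

root-3 ≈ 1.73205.
Longer side = 7.18 × 1.73205 ≈ 12.4361 → 12.44 m.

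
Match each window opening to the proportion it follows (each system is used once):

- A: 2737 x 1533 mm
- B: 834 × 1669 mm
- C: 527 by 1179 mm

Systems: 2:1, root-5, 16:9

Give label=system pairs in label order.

A = 2737/1533 ≈ 1.785 → 16:9 (1.778)
B = 1669/834 ≈ 2.001 → 2:1 (2.000)
C = 1179/527 ≈ 2.237 → root-5 (2.236)

A=16:9, B=2:1, C=root-5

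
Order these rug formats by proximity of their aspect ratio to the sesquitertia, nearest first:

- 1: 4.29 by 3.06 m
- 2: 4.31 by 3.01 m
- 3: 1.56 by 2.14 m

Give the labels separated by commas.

3, 1, 2

Ratios: 1 = 4.29 / 3.06 ≈ 1.402; 2 = 4.31 / 3.01 ≈ 1.432; 3 = 2.14 / 1.56 ≈ 1.372.
|Δ from 1.333|: 1 0.069; 2 0.099; 3 0.039.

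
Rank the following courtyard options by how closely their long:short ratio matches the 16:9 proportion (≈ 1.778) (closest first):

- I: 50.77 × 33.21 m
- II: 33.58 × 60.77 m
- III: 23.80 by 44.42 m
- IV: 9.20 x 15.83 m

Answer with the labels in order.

II, IV, III, I

Ratios: I = 50.77 / 33.21 ≈ 1.529; II = 60.77 / 33.58 ≈ 1.810; III = 44.42 / 23.80 ≈ 1.866; IV = 15.83 / 9.20 ≈ 1.721.
|Δ from 1.778|: I 0.249; II 0.032; III 0.088; IV 0.057.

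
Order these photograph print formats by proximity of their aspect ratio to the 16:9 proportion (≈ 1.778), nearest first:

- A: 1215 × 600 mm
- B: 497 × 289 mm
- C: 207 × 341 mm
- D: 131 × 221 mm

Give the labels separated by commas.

B, D, C, A

Ratios: A = 1215 / 600 ≈ 2.025; B = 497 / 289 ≈ 1.720; C = 341 / 207 ≈ 1.647; D = 221 / 131 ≈ 1.687.
|Δ from 1.778|: A 0.247; B 0.058; C 0.131; D 0.091.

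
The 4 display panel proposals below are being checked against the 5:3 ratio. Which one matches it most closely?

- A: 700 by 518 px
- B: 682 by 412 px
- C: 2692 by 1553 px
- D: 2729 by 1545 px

Target 5:3 ≈ 1.667.
A: 1.351 (Δ0.316)  B: 1.655 (Δ0.012)  C: 1.733 (Δ0.066)  D: 1.766 (Δ0.099)

B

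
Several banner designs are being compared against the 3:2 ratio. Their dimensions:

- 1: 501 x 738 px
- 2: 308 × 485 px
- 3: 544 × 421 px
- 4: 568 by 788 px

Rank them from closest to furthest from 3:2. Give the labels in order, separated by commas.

1: 738/501 ≈ 1.473 → |1.473 − 1.500| = 0.027
2: 485/308 ≈ 1.575 → |1.575 − 1.500| = 0.075
3: 544/421 ≈ 1.292 → |1.292 − 1.500| = 0.208
4: 788/568 ≈ 1.387 → |1.387 − 1.500| = 0.113

1, 2, 4, 3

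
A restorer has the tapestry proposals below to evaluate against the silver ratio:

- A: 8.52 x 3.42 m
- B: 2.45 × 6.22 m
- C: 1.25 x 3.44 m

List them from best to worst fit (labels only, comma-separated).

Ratios: A = 8.52 / 3.42 ≈ 2.491; B = 6.22 / 2.45 ≈ 2.539; C = 3.44 / 1.25 ≈ 2.752.
|Δ from 2.414|: A 0.077; B 0.125; C 0.338.

A, B, C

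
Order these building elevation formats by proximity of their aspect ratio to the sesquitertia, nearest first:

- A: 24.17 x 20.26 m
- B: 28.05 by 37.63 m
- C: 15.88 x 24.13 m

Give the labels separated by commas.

B, A, C

A: 24.17/20.26 ≈ 1.193 → |1.193 − 1.333| = 0.140
B: 37.63/28.05 ≈ 1.342 → |1.342 − 1.333| = 0.009
C: 24.13/15.88 ≈ 1.520 → |1.520 − 1.333| = 0.187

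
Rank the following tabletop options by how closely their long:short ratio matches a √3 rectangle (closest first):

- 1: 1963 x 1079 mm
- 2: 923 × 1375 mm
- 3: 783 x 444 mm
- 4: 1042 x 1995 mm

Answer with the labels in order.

Ratios: 1 = 1963 / 1079 ≈ 1.819; 2 = 1375 / 923 ≈ 1.490; 3 = 783 / 444 ≈ 1.764; 4 = 1995 / 1042 ≈ 1.915.
|Δ from 1.732|: 1 0.087; 2 0.242; 3 0.032; 4 0.183.

3, 1, 4, 2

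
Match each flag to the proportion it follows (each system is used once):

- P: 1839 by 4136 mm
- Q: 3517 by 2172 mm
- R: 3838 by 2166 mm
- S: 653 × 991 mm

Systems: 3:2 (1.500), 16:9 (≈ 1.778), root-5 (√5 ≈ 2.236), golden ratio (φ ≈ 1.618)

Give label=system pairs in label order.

Ratios: P ≈ 2.249; Q ≈ 1.619; R ≈ 1.772; S ≈ 1.518.
Targets: 3:2 ≈ 1.500; 16:9 ≈ 1.778; root-5 ≈ 2.236; golden ratio ≈ 1.618.

P=root-5, Q=golden ratio, R=16:9, S=3:2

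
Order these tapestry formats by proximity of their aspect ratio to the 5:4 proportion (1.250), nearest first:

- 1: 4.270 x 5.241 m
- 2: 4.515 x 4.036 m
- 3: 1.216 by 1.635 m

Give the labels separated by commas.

1, 3, 2

Ratios: 1 = 5.241 / 4.270 ≈ 1.227; 2 = 4.515 / 4.036 ≈ 1.119; 3 = 1.635 / 1.216 ≈ 1.345.
|Δ from 1.250|: 1 0.023; 2 0.131; 3 0.095.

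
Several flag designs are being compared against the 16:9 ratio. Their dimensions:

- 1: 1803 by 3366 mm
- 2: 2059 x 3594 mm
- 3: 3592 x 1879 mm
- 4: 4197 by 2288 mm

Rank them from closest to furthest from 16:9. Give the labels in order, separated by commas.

2, 4, 1, 3

1: 3366/1803 ≈ 1.867 → |1.867 − 1.778| = 0.089
2: 3594/2059 ≈ 1.746 → |1.746 − 1.778| = 0.032
3: 3592/1879 ≈ 1.912 → |1.912 − 1.778| = 0.134
4: 4197/2288 ≈ 1.834 → |1.834 − 1.778| = 0.056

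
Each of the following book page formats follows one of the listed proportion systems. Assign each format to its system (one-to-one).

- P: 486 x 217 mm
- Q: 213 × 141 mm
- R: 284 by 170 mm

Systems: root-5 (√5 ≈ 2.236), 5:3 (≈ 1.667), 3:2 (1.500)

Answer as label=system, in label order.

Ratios: P ≈ 2.240; Q ≈ 1.511; R ≈ 1.671.
Targets: root-5 ≈ 2.236; 5:3 ≈ 1.667; 3:2 ≈ 1.500.

P=root-5, Q=3:2, R=5:3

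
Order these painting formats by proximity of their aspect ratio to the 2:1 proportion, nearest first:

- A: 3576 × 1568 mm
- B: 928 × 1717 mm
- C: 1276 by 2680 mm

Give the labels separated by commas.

C, B, A

A: 3576/1568 ≈ 2.281 → |2.281 − 2.000| = 0.281
B: 1717/928 ≈ 1.850 → |1.850 − 2.000| = 0.150
C: 2680/1276 ≈ 2.100 → |2.100 − 2.000| = 0.100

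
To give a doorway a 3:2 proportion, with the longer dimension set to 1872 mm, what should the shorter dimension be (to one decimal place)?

3:2 = 1.50000.
Shorter side = 1872 ÷ 1.50000 ≈ 1248.000 → 1248.0 mm.

1248.0 mm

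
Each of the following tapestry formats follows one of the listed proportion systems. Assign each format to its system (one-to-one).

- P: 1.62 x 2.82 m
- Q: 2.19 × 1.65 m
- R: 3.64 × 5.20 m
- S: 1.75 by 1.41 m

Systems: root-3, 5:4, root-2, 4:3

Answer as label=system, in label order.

P=root-3, Q=4:3, R=root-2, S=5:4

P = 2.82/1.62 ≈ 1.741 → root-3 (1.732)
Q = 2.19/1.65 ≈ 1.327 → 4:3 (1.333)
R = 5.20/3.64 ≈ 1.429 → root-2 (1.414)
S = 1.75/1.41 ≈ 1.241 → 5:4 (1.250)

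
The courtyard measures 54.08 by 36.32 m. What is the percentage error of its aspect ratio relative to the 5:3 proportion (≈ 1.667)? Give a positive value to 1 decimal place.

10.7%

Ratio = 54.08 / 36.32 ≈ 1.4890.
Ideal 5:3 ≈ 1.6667. |1.4890 − 1.6667| / 1.6667 ≈ 10.66% → 10.7%.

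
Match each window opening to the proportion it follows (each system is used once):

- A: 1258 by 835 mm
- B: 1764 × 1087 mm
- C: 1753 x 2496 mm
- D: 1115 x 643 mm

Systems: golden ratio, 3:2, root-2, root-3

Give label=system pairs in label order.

A = 1258/835 ≈ 1.507 → 3:2 (1.500)
B = 1764/1087 ≈ 1.623 → golden ratio (1.618)
C = 2496/1753 ≈ 1.424 → root-2 (1.414)
D = 1115/643 ≈ 1.734 → root-3 (1.732)

A=3:2, B=golden ratio, C=root-2, D=root-3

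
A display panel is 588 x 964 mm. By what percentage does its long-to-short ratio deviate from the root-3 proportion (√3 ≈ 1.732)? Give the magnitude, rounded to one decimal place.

Ratio = 964 / 588 ≈ 1.6395.
Ideal root-3 ≈ 1.7321. |1.6395 − 1.7321| / 1.7321 ≈ 5.35% → 5.3%.

5.3%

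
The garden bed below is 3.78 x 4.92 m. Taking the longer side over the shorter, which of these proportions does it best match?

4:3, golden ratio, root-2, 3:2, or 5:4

4:3

4.92/3.78 ≈ 1.302. Nearest candidates are 4:3 (1.333, off by 0.031) and 5:4 (1.250, off by 0.052).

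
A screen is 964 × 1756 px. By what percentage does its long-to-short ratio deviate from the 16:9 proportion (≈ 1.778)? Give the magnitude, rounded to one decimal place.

2.5%

Ratio = 1756 / 964 ≈ 1.8216.
Ideal 16:9 ≈ 1.7778. |1.8216 − 1.7778| / 1.7778 ≈ 2.46% → 2.5%.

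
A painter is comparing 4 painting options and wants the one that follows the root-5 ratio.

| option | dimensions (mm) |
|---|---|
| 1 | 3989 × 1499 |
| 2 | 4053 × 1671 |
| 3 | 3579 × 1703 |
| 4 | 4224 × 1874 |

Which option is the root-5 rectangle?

Target root-5 ≈ 2.236.
1: 2.661 (Δ0.425)  2: 2.425 (Δ0.189)  3: 2.102 (Δ0.134)  4: 2.254 (Δ0.018)

4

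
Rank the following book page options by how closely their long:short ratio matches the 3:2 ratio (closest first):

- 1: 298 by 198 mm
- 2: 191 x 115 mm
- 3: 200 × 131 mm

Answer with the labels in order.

1, 3, 2

1: 298/198 ≈ 1.505 → |1.505 − 1.500| = 0.005
2: 191/115 ≈ 1.661 → |1.661 − 1.500| = 0.161
3: 200/131 ≈ 1.527 → |1.527 − 1.500| = 0.027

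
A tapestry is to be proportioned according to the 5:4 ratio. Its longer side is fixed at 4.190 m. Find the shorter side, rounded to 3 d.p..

5:4 = 1.25000.
Shorter side = 4.190 ÷ 1.25000 ≈ 3.35200 → 3.352 m.

3.352 m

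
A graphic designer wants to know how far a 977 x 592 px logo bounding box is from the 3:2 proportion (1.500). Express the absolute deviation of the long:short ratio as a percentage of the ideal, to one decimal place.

10.0%

Ratio = 977 / 592 ≈ 1.6503.
Ideal 3:2 = 1.5000. |1.6503 − 1.5000| / 1.5000 ≈ 10.02% → 10.0%.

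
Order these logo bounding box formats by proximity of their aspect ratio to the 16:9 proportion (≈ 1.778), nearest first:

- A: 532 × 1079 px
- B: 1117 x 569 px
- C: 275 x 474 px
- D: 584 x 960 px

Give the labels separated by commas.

Ratios: A = 1079 / 532 ≈ 2.028; B = 1117 / 569 ≈ 1.963; C = 474 / 275 ≈ 1.724; D = 960 / 584 ≈ 1.644.
|Δ from 1.778|: A 0.250; B 0.185; C 0.054; D 0.134.

C, D, B, A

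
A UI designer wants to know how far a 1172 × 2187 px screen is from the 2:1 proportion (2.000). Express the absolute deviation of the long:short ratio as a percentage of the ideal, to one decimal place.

Ratio = 2187 / 1172 ≈ 1.8660.
Ideal 2:1 = 2.0000. |1.8660 − 2.0000| / 2.0000 ≈ 6.70% → 6.7%.

6.7%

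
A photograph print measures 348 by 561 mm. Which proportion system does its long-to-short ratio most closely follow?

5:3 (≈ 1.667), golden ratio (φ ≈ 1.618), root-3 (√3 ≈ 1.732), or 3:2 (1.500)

golden ratio

561/348 ≈ 1.612. Nearest candidates are golden ratio (1.618, off by 0.006) and 5:3 (1.667, off by 0.055).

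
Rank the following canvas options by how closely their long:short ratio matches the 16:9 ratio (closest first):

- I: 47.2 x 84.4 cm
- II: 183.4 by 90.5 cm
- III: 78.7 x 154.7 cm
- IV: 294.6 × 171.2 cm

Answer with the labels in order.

I, IV, III, II

I: 84.4/47.2 ≈ 1.788 → |1.788 − 1.778| = 0.010
II: 183.4/90.5 ≈ 2.027 → |2.027 − 1.778| = 0.249
III: 154.7/78.7 ≈ 1.966 → |1.966 − 1.778| = 0.188
IV: 294.6/171.2 ≈ 1.721 → |1.721 − 1.778| = 0.057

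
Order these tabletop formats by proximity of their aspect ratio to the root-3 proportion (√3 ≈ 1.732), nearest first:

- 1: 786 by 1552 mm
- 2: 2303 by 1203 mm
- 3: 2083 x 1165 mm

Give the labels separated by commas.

1: 1552/786 ≈ 1.975 → |1.975 − 1.732| = 0.243
2: 2303/1203 ≈ 1.914 → |1.914 − 1.732| = 0.182
3: 2083/1165 ≈ 1.788 → |1.788 − 1.732| = 0.056

3, 2, 1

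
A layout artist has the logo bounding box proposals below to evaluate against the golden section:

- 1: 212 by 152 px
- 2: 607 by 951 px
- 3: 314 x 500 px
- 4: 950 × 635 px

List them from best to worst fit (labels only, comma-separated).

Ratios: 1 = 212 / 152 ≈ 1.395; 2 = 951 / 607 ≈ 1.567; 3 = 500 / 314 ≈ 1.592; 4 = 950 / 635 ≈ 1.496.
|Δ from 1.618|: 1 0.223; 2 0.051; 3 0.026; 4 0.122.

3, 2, 4, 1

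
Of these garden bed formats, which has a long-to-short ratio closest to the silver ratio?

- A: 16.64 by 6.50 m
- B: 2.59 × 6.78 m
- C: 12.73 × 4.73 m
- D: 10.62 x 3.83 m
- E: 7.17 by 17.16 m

E

Target silver ratio ≈ 2.414.
A: 2.560 (Δ0.146)  B: 2.618 (Δ0.204)  C: 2.691 (Δ0.277)  D: 2.773 (Δ0.359)  E: 2.393 (Δ0.021)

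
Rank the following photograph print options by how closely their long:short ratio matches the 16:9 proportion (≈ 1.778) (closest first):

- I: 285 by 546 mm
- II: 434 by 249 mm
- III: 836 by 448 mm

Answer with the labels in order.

Ratios: I = 546 / 285 ≈ 1.916; II = 434 / 249 ≈ 1.743; III = 836 / 448 ≈ 1.866.
|Δ from 1.778|: I 0.138; II 0.035; III 0.088.

II, III, I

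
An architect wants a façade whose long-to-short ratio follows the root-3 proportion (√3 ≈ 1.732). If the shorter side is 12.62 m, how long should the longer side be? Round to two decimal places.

21.86 m

root-3 ≈ 1.73205.
Longer side = 12.62 × 1.73205 ≈ 21.8585 → 21.86 m.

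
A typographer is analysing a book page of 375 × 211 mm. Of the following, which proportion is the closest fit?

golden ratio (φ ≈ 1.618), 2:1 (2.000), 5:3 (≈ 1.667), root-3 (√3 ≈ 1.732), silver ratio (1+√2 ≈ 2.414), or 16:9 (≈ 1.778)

16:9

375/211 ≈ 1.777. Nearest candidates are 16:9 (1.778, off by 0.001) and root-3 (1.732, off by 0.045).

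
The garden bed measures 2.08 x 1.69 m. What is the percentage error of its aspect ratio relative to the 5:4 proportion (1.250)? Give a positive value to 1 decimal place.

Ratio = 2.08 / 1.69 ≈ 1.2308.
Ideal 5:4 = 1.2500. |1.2308 − 1.2500| / 1.2500 ≈ 1.54% → 1.5%.

1.5%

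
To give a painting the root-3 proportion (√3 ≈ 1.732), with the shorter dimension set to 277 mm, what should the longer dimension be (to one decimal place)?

479.8 mm

root-3 ≈ 1.73205.
Longer side = 277 × 1.73205 ≈ 479.778 → 479.8 mm.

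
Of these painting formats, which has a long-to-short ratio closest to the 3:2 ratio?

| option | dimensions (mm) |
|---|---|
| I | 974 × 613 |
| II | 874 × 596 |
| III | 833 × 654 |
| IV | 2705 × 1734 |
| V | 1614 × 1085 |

V

Target 3:2 ≈ 1.500.
I: 1.589 (Δ0.089)  II: 1.466 (Δ0.034)  III: 1.274 (Δ0.226)  IV: 1.560 (Δ0.060)  V: 1.488 (Δ0.012)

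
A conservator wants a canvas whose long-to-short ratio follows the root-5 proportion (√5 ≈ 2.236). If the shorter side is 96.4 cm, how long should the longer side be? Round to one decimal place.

215.6 cm

root-5 ≈ 2.23607.
Longer side = 96.4 × 2.23607 ≈ 215.557 → 215.6 cm.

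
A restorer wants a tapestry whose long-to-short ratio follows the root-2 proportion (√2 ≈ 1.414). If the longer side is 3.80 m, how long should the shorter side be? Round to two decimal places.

2.69 m

root-2 ≈ 1.41421.
Shorter side = 3.80 ÷ 1.41421 ≈ 2.6870 → 2.69 m.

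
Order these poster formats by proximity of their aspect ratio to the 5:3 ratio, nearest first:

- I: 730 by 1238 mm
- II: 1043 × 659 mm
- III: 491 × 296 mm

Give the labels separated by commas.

Ratios: I = 1238 / 730 ≈ 1.696; II = 1043 / 659 ≈ 1.583; III = 491 / 296 ≈ 1.659.
|Δ from 1.667|: I 0.029; II 0.084; III 0.008.

III, I, II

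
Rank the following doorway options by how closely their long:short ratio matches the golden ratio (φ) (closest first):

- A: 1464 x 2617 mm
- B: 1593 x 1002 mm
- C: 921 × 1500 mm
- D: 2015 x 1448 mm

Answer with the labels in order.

A: 2617/1464 ≈ 1.788 → |1.788 − 1.618| = 0.170
B: 1593/1002 ≈ 1.590 → |1.590 − 1.618| = 0.028
C: 1500/921 ≈ 1.629 → |1.629 − 1.618| = 0.011
D: 2015/1448 ≈ 1.392 → |1.392 − 1.618| = 0.226

C, B, A, D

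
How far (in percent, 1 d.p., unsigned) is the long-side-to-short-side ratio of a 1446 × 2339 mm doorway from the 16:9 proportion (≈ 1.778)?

Ratio = 2339 / 1446 ≈ 1.6176.
Ideal 16:9 ≈ 1.7778. |1.6176 − 1.7778| / 1.7778 ≈ 9.01% → 9.0%.

9.0%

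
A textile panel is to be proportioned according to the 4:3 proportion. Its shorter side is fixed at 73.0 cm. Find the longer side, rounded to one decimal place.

97.3 cm

4:3 ≈ 1.33333.
Longer side = 73.0 × 1.33333 ≈ 97.333 → 97.3 cm.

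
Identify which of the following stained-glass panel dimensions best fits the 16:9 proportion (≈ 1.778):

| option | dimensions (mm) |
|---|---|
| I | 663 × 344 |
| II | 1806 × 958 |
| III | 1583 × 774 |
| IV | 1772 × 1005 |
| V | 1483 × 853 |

IV

Target 16:9 ≈ 1.778.
I: 1.927 (Δ0.149)  II: 1.885 (Δ0.107)  III: 2.045 (Δ0.267)  IV: 1.763 (Δ0.015)  V: 1.739 (Δ0.039)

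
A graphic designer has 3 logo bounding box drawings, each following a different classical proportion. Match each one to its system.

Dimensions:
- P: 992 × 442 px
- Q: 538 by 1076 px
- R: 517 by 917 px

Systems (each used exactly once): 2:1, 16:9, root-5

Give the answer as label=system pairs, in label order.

Ratios: P ≈ 2.244; Q ≈ 2.000; R ≈ 1.774.
Targets: 2:1 ≈ 2.000; 16:9 ≈ 1.778; root-5 ≈ 2.236.

P=root-5, Q=2:1, R=16:9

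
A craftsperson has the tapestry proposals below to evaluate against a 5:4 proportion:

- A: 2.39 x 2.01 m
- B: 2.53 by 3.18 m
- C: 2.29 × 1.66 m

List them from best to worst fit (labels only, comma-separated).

B, A, C

Ratios: A = 2.39 / 2.01 ≈ 1.189; B = 3.18 / 2.53 ≈ 1.257; C = 2.29 / 1.66 ≈ 1.380.
|Δ from 1.250|: A 0.061; B 0.007; C 0.130.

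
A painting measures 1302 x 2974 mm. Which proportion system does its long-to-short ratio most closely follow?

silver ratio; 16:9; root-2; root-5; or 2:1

2974/1302 ≈ 2.284. Nearest candidates are root-5 (2.236, off by 0.048) and silver ratio (2.414, off by 0.130).

root-5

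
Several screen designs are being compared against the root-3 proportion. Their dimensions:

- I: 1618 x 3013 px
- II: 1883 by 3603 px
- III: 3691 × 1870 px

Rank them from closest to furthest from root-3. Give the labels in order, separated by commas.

I, II, III

Ratios: I = 3013 / 1618 ≈ 1.862; II = 3603 / 1883 ≈ 1.913; III = 3691 / 1870 ≈ 1.974.
|Δ from 1.732|: I 0.130; II 0.181; III 0.242.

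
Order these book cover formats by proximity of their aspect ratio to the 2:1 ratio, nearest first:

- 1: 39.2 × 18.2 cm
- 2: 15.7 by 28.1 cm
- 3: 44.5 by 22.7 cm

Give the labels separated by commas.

Ratios: 1 = 39.2 / 18.2 ≈ 2.154; 2 = 28.1 / 15.7 ≈ 1.790; 3 = 44.5 / 22.7 ≈ 1.960.
|Δ from 2.000|: 1 0.154; 2 0.210; 3 0.040.

3, 1, 2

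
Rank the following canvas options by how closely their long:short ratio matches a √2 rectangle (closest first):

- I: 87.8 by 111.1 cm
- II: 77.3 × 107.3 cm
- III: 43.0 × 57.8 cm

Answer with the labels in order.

II, III, I

Ratios: I = 111.1 / 87.8 ≈ 1.265; II = 107.3 / 77.3 ≈ 1.388; III = 57.8 / 43.0 ≈ 1.344.
|Δ from 1.414|: I 0.149; II 0.026; III 0.070.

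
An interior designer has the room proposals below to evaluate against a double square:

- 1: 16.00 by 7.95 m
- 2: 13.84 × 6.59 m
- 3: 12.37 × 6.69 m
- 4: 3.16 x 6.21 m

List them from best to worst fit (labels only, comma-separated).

1, 4, 2, 3

Ratios: 1 = 16.00 / 7.95 ≈ 2.013; 2 = 13.84 / 6.59 ≈ 2.100; 3 = 12.37 / 6.69 ≈ 1.849; 4 = 6.21 / 3.16 ≈ 1.965.
|Δ from 2.000|: 1 0.013; 2 0.100; 3 0.151; 4 0.035.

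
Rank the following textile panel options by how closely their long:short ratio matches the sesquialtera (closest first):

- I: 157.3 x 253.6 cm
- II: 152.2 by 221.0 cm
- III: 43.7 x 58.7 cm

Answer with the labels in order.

II, I, III

Ratios: I = 253.6 / 157.3 ≈ 1.612; II = 221.0 / 152.2 ≈ 1.452; III = 58.7 / 43.7 ≈ 1.343.
|Δ from 1.500|: I 0.112; II 0.048; III 0.157.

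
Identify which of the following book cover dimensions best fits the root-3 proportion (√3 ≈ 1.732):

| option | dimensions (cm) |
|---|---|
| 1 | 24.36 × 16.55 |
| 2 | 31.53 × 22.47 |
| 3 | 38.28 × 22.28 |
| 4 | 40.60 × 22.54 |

Target root-3 ≈ 1.732.
1: 1.472 (Δ0.260)  2: 1.403 (Δ0.329)  3: 1.718 (Δ0.014)  4: 1.801 (Δ0.069)

3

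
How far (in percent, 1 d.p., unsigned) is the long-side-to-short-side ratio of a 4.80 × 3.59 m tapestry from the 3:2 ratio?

10.9%

Ratio = 4.80 / 3.59 ≈ 1.3370.
Ideal 3:2 = 1.5000. |1.3370 − 1.5000| / 1.5000 ≈ 10.87% → 10.9%.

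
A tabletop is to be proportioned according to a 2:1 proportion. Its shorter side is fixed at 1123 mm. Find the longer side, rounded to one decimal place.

2246.0 mm

2:1 = 2.00000.
Longer side = 1123 × 2.00000 ≈ 2246.000 → 2246.0 mm.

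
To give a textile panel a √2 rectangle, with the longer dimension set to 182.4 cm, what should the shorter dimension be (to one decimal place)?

root-2 ≈ 1.41421.
Shorter side = 182.4 ÷ 1.41421 ≈ 128.977 → 129.0 cm.

129.0 cm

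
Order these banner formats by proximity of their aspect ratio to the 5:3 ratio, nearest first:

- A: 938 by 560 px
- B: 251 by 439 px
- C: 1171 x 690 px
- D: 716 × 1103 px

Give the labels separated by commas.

Ratios: A = 938 / 560 ≈ 1.675; B = 439 / 251 ≈ 1.749; C = 1171 / 690 ≈ 1.697; D = 1103 / 716 ≈ 1.541.
|Δ from 1.667|: A 0.008; B 0.082; C 0.030; D 0.126.

A, C, B, D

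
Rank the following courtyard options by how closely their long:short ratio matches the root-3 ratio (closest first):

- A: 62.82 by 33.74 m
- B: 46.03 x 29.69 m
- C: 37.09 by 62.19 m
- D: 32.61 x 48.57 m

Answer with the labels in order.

A: 62.82/33.74 ≈ 1.862 → |1.862 − 1.732| = 0.130
B: 46.03/29.69 ≈ 1.550 → |1.550 − 1.732| = 0.182
C: 62.19/37.09 ≈ 1.677 → |1.677 − 1.732| = 0.055
D: 48.57/32.61 ≈ 1.489 → |1.489 − 1.732| = 0.243

C, A, B, D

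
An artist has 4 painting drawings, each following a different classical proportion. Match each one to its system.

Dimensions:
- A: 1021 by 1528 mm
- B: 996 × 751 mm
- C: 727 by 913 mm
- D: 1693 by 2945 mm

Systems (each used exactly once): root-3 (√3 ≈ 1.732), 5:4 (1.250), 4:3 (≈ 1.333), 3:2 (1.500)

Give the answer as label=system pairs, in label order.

A=3:2, B=4:3, C=5:4, D=root-3

A = 1528/1021 ≈ 1.497 → 3:2 (1.500)
B = 996/751 ≈ 1.326 → 4:3 (1.333)
C = 913/727 ≈ 1.256 → 5:4 (1.250)
D = 2945/1693 ≈ 1.740 → root-3 (1.732)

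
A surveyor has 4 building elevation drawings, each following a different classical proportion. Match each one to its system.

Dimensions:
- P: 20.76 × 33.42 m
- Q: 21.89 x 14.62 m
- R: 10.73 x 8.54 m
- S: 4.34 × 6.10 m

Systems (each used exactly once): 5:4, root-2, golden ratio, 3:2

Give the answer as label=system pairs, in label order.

P=golden ratio, Q=3:2, R=5:4, S=root-2

Ratios: P ≈ 1.610; Q ≈ 1.497; R ≈ 1.256; S ≈ 1.406.
Targets: 5:4 ≈ 1.250; root-2 ≈ 1.414; golden ratio ≈ 1.618; 3:2 ≈ 1.500.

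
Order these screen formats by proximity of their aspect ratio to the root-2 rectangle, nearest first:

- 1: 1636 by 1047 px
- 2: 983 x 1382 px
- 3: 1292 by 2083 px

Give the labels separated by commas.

2, 1, 3

Ratios: 1 = 1636 / 1047 ≈ 1.563; 2 = 1382 / 983 ≈ 1.406; 3 = 2083 / 1292 ≈ 1.612.
|Δ from 1.414|: 1 0.149; 2 0.008; 3 0.198.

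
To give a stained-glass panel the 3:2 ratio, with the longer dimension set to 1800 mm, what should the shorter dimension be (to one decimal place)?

3:2 = 1.50000.
Shorter side = 1800 ÷ 1.50000 ≈ 1200.000 → 1200.0 mm.

1200.0 mm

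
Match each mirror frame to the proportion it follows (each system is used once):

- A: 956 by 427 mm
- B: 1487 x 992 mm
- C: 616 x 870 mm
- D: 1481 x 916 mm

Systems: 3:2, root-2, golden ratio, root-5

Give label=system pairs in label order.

A=root-5, B=3:2, C=root-2, D=golden ratio

A = 956/427 ≈ 2.239 → root-5 (2.236)
B = 1487/992 ≈ 1.499 → 3:2 (1.500)
C = 870/616 ≈ 1.412 → root-2 (1.414)
D = 1481/916 ≈ 1.617 → golden ratio (1.618)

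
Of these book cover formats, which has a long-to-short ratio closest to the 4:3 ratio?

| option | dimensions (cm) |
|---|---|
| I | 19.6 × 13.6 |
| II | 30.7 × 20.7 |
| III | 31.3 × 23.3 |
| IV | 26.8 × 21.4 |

III

Target 4:3 ≈ 1.333.
I: 1.441 (Δ0.108)  II: 1.483 (Δ0.150)  III: 1.343 (Δ0.010)  IV: 1.252 (Δ0.081)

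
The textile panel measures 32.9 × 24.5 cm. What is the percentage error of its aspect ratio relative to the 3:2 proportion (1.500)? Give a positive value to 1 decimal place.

Ratio = 32.9 / 24.5 ≈ 1.3429.
Ideal 3:2 = 1.5000. |1.3429 − 1.5000| / 1.5000 ≈ 10.47% → 10.5%.

10.5%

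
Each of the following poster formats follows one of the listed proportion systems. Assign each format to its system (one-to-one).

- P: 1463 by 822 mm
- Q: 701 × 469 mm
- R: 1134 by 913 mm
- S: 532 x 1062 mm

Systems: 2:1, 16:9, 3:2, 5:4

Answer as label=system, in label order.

P=16:9, Q=3:2, R=5:4, S=2:1

Ratios: P ≈ 1.780; Q ≈ 1.495; R ≈ 1.242; S ≈ 1.996.
Targets: 2:1 ≈ 2.000; 16:9 ≈ 1.778; 3:2 ≈ 1.500; 5:4 ≈ 1.250.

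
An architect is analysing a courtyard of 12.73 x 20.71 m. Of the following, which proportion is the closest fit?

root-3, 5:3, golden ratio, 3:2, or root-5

golden ratio

20.71/12.73 ≈ 1.627. Nearest candidates are golden ratio (1.618, off by 0.009) and 5:3 (1.667, off by 0.040).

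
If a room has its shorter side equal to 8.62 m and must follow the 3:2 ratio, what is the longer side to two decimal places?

3:2 = 1.50000.
Longer side = 8.62 × 1.50000 ≈ 12.9300 → 12.93 m.

12.93 m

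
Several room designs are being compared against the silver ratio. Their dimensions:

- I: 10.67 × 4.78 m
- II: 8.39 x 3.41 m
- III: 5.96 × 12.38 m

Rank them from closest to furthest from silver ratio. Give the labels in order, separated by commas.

I: 10.67/4.78 ≈ 2.232 → |2.232 − 2.414| = 0.182
II: 8.39/3.41 ≈ 2.460 → |2.460 − 2.414| = 0.046
III: 12.38/5.96 ≈ 2.077 → |2.077 − 2.414| = 0.337

II, I, III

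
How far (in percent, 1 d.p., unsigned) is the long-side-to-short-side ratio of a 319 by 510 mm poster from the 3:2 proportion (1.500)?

Ratio = 510 / 319 ≈ 1.5987.
Ideal 3:2 = 1.5000. |1.5987 − 1.5000| / 1.5000 ≈ 6.58% → 6.6%.

6.6%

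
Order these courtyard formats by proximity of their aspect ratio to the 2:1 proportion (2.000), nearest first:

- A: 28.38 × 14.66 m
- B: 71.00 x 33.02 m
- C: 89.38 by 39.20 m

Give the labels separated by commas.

A, B, C

Ratios: A = 28.38 / 14.66 ≈ 1.936; B = 71.00 / 33.02 ≈ 2.150; C = 89.38 / 39.20 ≈ 2.280.
|Δ from 2.000|: A 0.064; B 0.150; C 0.280.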